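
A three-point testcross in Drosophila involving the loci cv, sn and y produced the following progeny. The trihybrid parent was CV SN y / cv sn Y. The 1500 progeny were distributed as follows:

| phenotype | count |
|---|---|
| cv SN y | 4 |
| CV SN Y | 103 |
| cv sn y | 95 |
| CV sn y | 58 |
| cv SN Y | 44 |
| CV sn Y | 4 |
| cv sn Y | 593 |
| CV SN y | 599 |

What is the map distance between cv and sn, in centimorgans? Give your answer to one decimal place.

The two rarest classes, cv SN y and CV sn Y, are the double crossovers. Comparing them with the parentals, only the cv allele has switched, so cv is the middle locus and the order is sn – cv – y.
Crossovers in the sn–cv interval produce the single-crossover classes CV sn y and cv SN Y (58 + 44 = 102) plus the double crossovers (8).
RF(sn–cv) = (102 + 8) / 1500 = 110/1500 = 0.0733 → 7.3 centimorgans.

7.3 centimorgans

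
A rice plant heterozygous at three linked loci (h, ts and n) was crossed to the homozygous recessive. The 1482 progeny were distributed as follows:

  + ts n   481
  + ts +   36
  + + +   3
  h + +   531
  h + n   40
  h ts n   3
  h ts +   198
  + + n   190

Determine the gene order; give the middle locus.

The two most frequent reciprocal classes, h + + and + ts n, are the parental types, so the F1 was h + + / + ts n.
The two rarest classes, + + + and h ts n, are the double crossovers. Comparing them with the parentals, only the h allele has switched, so h is the middle locus and the order is ts – h – n.

h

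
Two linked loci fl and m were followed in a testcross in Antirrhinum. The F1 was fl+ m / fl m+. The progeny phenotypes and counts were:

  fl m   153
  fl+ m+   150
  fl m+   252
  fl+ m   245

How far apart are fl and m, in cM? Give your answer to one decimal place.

37.9 cM

The recombinant classes are fl+ m+ and fl m: 150 + 153 = 303.
Recombination frequency = 303/800 = 0.3787 ≈ 37.9%, i.e. 37.9 cM.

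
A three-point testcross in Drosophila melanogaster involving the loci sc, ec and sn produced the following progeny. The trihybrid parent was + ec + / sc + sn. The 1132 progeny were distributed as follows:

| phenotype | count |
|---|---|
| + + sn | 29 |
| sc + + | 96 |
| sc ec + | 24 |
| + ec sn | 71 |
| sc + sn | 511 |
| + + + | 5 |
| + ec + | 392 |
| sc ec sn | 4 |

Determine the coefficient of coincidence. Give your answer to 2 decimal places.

0.93

The two rarest classes, + + + and sc ec sn, are the double crossovers. Comparing them with the parentals, only the ec allele has switched, so ec is the middle locus and the order is sn – ec – sc.
sn–ec: (167 + 9)/1132 = 0.1555; ec–sc: (53 + 9)/1132 = 0.0548.
Expected DCO frequency = 0.1555 × 0.0548 ≈ 0.00852; observed = 9/1132 ≈ 0.00795.
Coefficient of coincidence = 0.00795/0.00852 ≈ 0.93.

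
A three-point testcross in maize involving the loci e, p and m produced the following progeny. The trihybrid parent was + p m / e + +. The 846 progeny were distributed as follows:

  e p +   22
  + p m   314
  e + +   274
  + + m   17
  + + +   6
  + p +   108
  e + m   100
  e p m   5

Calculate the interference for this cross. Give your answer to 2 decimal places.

0.15

The two rarest classes, e p m and + + +, are the double crossovers. Comparing them with the parentals, only the e allele has switched, so e is the middle locus and the order is m – e – p.
m–e: (208 + 11)/846 = 0.2589; e–p: (39 + 11)/846 = 0.0591.
Expected DCO frequency = 0.2589 × 0.0591 ≈ 0.01530; observed = 11/846 ≈ 0.01300.
Coefficient of coincidence = 0.01300/0.01530 ≈ 0.85; interference = 1 − 0.85 = 0.15.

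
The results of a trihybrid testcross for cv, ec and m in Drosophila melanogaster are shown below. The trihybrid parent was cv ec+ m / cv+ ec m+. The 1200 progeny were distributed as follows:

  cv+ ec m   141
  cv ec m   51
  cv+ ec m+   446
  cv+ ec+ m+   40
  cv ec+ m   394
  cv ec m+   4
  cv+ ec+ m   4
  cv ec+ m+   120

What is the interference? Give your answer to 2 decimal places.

The two rarest classes, cv+ ec+ m and cv ec m+, are the double crossovers. Comparing them with the parentals, only the cv allele has switched, so cv is the middle locus and the order is ec – cv – m.
ec–cv: (91 + 8)/1200 = 0.0825; cv–m: (261 + 8)/1200 = 0.2242.
Expected DCO frequency = 0.0825 × 0.2242 ≈ 0.01850; observed = 8/1200 ≈ 0.00667.
Coefficient of coincidence = 0.00667/0.01850 ≈ 0.36; interference = 1 − 0.36 = 0.64.

0.64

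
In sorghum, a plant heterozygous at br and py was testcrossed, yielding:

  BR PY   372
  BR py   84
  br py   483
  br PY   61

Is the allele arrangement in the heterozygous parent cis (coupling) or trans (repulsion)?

The two most frequent classes are BR PY (372) and br py (483); these are the parental (non-recombinant) types.
So the F1 carried BR PY on one chromosome and br py on the other — the recessive alleles are on the same chromosome (cis / coupling).

cis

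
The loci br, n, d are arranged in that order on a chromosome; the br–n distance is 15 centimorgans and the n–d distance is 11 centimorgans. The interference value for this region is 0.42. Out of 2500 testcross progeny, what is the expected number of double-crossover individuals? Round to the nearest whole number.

24

Map distances give recombination frequencies of 0.150 and 0.110 for the two intervals.
With interference 0.42 (so coincidence = 0.58), expected double-crossover frequency = 0.150 × 0.110 × 0.58 = 0.00957.
Expected number = 0.00957 × 2500 = 23.93 ≈ 24.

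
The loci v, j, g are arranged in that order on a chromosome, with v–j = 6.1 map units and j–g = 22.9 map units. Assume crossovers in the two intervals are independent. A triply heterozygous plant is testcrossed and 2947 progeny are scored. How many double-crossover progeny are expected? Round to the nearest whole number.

41

Map distances give recombination frequencies of 0.061 and 0.229 for the two intervals.
With no interference, expected double-crossover frequency = 0.061 × 0.229 = 0.01397.
Expected number = 0.01397 × 2947 = 41.17 ≈ 41.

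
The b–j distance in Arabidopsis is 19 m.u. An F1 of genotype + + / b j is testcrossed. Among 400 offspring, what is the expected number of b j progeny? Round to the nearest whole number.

A map distance of 19 m.u. corresponds to a recombination frequency of 0.190.
The F1 is + + / b j, so b j is a parental gamete class with expected frequency (1 − r)/2 = 0.810/2 = 0.4050.
Expected number = 0.4050 × 400 = 162.00 ≈ 162.

162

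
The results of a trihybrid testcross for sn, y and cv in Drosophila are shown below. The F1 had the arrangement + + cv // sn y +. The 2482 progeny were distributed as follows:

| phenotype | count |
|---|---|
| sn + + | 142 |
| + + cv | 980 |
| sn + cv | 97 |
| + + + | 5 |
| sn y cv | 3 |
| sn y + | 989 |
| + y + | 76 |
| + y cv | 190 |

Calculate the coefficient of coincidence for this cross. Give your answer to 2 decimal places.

The two rarest classes, + + + and sn y cv, are the double crossovers. Comparing them with the parentals, only the cv allele has switched, so cv is the middle locus and the order is y – cv – sn.
y–cv: (332 + 8)/2482 = 0.1370; cv–sn: (173 + 8)/2482 = 0.0729.
Expected DCO frequency = 0.1370 × 0.0729 ≈ 0.00999; observed = 8/2482 ≈ 0.00322.
Coefficient of coincidence = 0.00322/0.00999 ≈ 0.32.

0.32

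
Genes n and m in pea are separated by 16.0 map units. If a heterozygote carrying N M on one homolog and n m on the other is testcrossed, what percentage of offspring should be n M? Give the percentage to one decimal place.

8.0%

A map distance of 16.0 map units corresponds to a recombination frequency of 0.160.
The F1 is N M / n m, so n M is a recombinant gamete class with expected frequency r/2 = 0.160/2 = 0.0800.
That is 0.0800 = 8.0% of the progeny.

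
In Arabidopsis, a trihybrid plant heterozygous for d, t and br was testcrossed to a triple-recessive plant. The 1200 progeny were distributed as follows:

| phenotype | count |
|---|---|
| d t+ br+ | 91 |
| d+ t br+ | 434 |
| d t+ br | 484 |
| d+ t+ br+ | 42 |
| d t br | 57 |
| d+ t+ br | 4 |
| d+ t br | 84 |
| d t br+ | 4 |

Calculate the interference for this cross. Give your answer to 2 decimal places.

0.51

The two most frequent reciprocal classes, d t+ br and d+ t br+, are the parental types, so the F1 was d t+ br / d+ t br+.
The two rarest classes, d+ t+ br and d t br+, are the double crossovers. Comparing them with the parentals, only the d allele has switched, so d is the middle locus and the order is br – d – t.
br–d: (175 + 8)/1200 = 0.1525; d–t: (99 + 8)/1200 = 0.0892.
Expected DCO frequency = 0.1525 × 0.0892 ≈ 0.01360; observed = 8/1200 ≈ 0.00667.
Coefficient of coincidence = 0.00667/0.01360 ≈ 0.49; interference = 1 − 0.49 = 0.51.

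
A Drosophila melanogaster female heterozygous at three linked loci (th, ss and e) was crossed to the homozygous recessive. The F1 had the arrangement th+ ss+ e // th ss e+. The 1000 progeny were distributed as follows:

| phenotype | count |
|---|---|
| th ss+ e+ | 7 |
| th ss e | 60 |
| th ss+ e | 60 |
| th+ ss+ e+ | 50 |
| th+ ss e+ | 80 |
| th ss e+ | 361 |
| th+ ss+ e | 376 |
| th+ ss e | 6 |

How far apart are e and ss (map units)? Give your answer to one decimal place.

12.3 map units

The two rarest classes, th+ ss e and th ss+ e+, are the double crossovers. Comparing them with the parentals, only the ss allele has switched, so ss is the middle locus and the order is e – ss – th.
Crossovers in the e–ss interval produce the single-crossover classes th+ ss+ e+ and th ss e (50 + 60 = 110) plus the double crossovers (13).
RF(e–ss) = (110 + 13) / 1000 = 123/1000 = 0.1230 → 12.3 map units.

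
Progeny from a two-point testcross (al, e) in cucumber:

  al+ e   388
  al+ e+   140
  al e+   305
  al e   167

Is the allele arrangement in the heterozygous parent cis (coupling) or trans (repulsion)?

trans

The two most frequent classes are al+ e (388) and al e+ (305); these are the parental (non-recombinant) types.
So the F1 carried al+ e on one chromosome and al e+ on the other — the recessive alleles are on opposite chromosomes (trans / repulsion).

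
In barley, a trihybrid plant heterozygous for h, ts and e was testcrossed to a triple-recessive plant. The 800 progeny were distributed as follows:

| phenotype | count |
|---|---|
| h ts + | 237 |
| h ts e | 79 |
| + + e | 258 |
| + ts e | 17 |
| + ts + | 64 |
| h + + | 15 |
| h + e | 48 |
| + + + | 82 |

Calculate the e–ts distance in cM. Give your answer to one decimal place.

The two most frequent reciprocal classes, h ts + and + + e, are the parental types, so the F1 was h ts + / + + e.
The two rarest classes, h + + and + ts e, are the double crossovers. Comparing them with the parentals, only the ts allele has switched, so ts is the middle locus and the order is e – ts – h.
Crossovers in the e–ts interval produce the single-crossover classes h ts e and + + + (79 + 82 = 161) plus the double crossovers (32).
RF(e–ts) = (161 + 32) / 800 = 193/800 = 0.2412 → 24.1 cM.

24.1 cM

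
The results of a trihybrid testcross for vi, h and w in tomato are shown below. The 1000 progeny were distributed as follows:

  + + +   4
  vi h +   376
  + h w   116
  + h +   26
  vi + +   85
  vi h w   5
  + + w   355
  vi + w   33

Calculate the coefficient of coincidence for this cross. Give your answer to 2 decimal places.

The two most frequent reciprocal classes, + + w and vi h +, are the parental types, so the F1 was + + w / vi h +.
The two rarest classes, + + + and vi h w, are the double crossovers. Comparing them with the parentals, only the w allele has switched, so w is the middle locus and the order is h – w – vi.
h–w: (201 + 9)/1000 = 0.2100; w–vi: (59 + 9)/1000 = 0.0680.
Expected DCO frequency = 0.2100 × 0.0680 ≈ 0.01428; observed = 9/1000 ≈ 0.00900.
Coefficient of coincidence = 0.00900/0.01428 ≈ 0.63.

0.63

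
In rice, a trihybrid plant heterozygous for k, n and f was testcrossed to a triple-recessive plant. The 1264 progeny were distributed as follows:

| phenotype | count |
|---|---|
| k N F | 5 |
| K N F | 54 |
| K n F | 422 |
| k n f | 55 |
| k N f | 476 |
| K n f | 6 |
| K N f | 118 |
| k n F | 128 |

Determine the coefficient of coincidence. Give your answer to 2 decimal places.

The two most frequent reciprocal classes, k N f and K n F, are the parental types, so the F1 was k N f / K n F.
The two rarest classes, k N F and K n f, are the double crossovers. Comparing them with the parentals, only the f allele has switched, so f is the middle locus and the order is n – f – k.
n–f: (109 + 11)/1264 = 0.0949; f–k: (246 + 11)/1264 = 0.2033.
Expected DCO frequency = 0.0949 × 0.2033 ≈ 0.01929; observed = 11/1264 ≈ 0.00870.
Coefficient of coincidence = 0.00870/0.01929 ≈ 0.45.

0.45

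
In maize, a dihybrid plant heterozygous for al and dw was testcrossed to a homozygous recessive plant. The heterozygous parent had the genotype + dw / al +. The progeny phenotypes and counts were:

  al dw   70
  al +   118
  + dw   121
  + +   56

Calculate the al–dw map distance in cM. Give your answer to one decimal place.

34.5 cM

The recombinant classes are + + and al dw: 56 + 70 = 126.
Recombination frequency = 126/365 = 0.3452 ≈ 34.5%, i.e. 34.5 cM.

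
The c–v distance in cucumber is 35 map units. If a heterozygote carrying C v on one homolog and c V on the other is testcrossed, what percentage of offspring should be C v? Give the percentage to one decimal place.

A map distance of 35 map units corresponds to a recombination frequency of 0.350.
The F1 is C v / c V, so C v is a parental gamete class with expected frequency (1 − r)/2 = 0.650/2 = 0.3250.
That is 0.3250 = 32.5% of the progeny.

32.5%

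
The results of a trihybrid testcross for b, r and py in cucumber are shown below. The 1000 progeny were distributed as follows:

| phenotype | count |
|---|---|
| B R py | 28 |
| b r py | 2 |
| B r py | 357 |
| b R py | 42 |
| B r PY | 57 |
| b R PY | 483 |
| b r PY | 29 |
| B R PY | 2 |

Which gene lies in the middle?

The two most frequent reciprocal classes, b R PY and B r py, are the parental types, so the F1 was b R PY / B r py.
The two rarest classes, B R PY and b r py, are the double crossovers. Comparing them with the parentals, only the b allele has switched, so b is the middle locus and the order is py – b – r.

b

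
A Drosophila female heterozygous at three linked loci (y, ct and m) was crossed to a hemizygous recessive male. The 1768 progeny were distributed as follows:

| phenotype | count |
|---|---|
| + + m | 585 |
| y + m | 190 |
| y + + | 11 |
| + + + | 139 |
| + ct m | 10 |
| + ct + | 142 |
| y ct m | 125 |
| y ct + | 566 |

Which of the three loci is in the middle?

ct

The two most frequent reciprocal classes, y ct + and + + m, are the parental types, so the F1 was y ct + / + + m.
The two rarest classes, y + + and + ct m, are the double crossovers. Comparing them with the parentals, only the ct allele has switched, so ct is the middle locus and the order is y – ct – m.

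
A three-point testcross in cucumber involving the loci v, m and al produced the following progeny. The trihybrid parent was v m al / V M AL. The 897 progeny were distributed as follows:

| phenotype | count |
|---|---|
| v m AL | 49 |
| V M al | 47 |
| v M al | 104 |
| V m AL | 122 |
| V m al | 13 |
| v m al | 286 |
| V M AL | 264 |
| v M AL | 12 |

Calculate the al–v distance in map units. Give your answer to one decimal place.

The two rarest classes, V m al and v M AL, are the double crossovers. Comparing them with the parentals, only the v allele has switched, so v is the middle locus and the order is m – v – al.
Crossovers in the v–al interval produce the single-crossover classes v m AL and V M al (49 + 47 = 96) plus the double crossovers (25).
RF(v–al) = (96 + 25) / 897 = 121/897 = 0.1349 → 13.5 map units.

13.5 map units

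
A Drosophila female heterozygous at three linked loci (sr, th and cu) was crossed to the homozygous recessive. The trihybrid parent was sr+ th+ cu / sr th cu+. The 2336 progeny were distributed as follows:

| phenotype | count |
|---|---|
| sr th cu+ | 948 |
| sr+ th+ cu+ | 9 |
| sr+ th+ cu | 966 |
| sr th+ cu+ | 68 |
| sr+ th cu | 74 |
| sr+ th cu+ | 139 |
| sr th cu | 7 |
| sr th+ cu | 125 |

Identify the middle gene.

cu

The two rarest classes, sr+ th+ cu+ and sr th cu, are the double crossovers. Comparing them with the parentals, only the cu allele has switched, so cu is the middle locus and the order is th – cu – sr.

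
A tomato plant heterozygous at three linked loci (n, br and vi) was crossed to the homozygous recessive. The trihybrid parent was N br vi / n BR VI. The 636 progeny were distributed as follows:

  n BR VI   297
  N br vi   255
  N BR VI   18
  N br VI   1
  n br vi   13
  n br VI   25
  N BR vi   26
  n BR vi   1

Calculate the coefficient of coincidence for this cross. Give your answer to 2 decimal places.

0.73

The two rarest classes, N br VI and n BR vi, are the double crossovers. Comparing them with the parentals, only the vi allele has switched, so vi is the middle locus and the order is n – vi – br.
n–vi: (31 + 2)/636 = 0.0519; vi–br: (51 + 2)/636 = 0.0833.
Expected DCO frequency = 0.0519 × 0.0833 ≈ 0.00432; observed = 2/636 ≈ 0.00314.
Coefficient of coincidence = 0.00314/0.00432 ≈ 0.73.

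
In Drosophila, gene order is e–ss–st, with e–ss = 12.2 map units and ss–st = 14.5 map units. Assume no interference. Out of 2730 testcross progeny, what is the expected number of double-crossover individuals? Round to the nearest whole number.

48

Map distances give recombination frequencies of 0.122 and 0.145 for the two intervals.
With no interference, expected double-crossover frequency = 0.122 × 0.145 = 0.01769.
Expected number = 0.01769 × 2730 = 48.29 ≈ 48.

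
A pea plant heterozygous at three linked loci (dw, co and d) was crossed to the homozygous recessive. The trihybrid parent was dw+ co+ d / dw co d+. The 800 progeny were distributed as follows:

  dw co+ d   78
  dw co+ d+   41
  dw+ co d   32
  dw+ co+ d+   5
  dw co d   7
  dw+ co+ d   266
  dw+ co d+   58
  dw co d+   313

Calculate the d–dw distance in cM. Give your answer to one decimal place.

18.5 cM

The two rarest classes, dw+ co+ d+ and dw co d, are the double crossovers. Comparing them with the parentals, only the d allele has switched, so d is the middle locus and the order is dw – d – co.
Crossovers in the dw–d interval produce the single-crossover classes dw co+ d and dw+ co d+ (78 + 58 = 136) plus the double crossovers (12).
RF(dw–d) = (136 + 12) / 800 = 148/800 = 0.1850 → 18.5 cM.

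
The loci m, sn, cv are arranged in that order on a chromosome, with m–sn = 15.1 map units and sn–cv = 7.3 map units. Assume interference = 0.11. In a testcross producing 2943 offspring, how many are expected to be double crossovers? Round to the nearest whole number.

Map distances give recombination frequencies of 0.151 and 0.073 for the two intervals.
With interference 0.11 (so coincidence = 0.89), expected double-crossover frequency = 0.151 × 0.073 × 0.89 = 0.00981.
Expected number = 0.00981 × 2943 = 28.87 ≈ 29.

29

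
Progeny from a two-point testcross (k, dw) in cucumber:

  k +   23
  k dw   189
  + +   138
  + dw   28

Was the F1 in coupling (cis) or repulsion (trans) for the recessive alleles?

The two most frequent classes are + + (138) and k dw (189); these are the parental (non-recombinant) types.
So the F1 carried + + on one chromosome and k dw on the other — the recessive alleles are on the same chromosome (cis / coupling).

cis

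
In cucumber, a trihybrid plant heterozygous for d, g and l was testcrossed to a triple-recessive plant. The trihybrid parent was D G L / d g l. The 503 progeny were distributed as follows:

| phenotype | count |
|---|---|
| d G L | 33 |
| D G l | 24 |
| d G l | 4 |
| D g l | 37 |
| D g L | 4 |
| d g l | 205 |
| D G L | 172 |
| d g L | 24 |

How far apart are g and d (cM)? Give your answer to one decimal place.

The two rarest classes, D g L and d G l, are the double crossovers. Comparing them with the parentals, only the g allele has switched, so g is the middle locus and the order is d – g – l.
Crossovers in the d–g interval produce the single-crossover classes d G L and D g l (33 + 37 = 70) plus the double crossovers (8).
RF(d–g) = (70 + 8) / 503 = 78/503 = 0.1551 → 15.5 cM.

15.5 cM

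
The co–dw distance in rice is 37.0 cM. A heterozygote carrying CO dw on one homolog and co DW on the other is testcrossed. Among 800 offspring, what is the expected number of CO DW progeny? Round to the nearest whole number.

148

A map distance of 37.0 cM corresponds to a recombination frequency of 0.370.
The F1 is CO dw / co DW, so CO DW is a recombinant gamete class with expected frequency r/2 = 0.370/2 = 0.1850.
Expected number = 0.1850 × 800 = 148.00 ≈ 148.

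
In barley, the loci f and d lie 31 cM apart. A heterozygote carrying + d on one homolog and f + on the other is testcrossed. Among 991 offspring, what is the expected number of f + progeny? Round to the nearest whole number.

A map distance of 31 cM corresponds to a recombination frequency of 0.310.
The F1 is + d / f +, so f + is a parental gamete class with expected frequency (1 − r)/2 = 0.690/2 = 0.3450.
Expected number = 0.3450 × 991 = 341.89 ≈ 342.

342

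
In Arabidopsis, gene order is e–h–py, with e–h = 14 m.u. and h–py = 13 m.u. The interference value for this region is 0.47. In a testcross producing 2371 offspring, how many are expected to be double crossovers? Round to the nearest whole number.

23

Map distances give recombination frequencies of 0.140 and 0.130 for the two intervals.
With interference 0.47 (so coincidence = 0.53), expected double-crossover frequency = 0.140 × 0.130 × 0.53 = 0.00965.
Expected number = 0.00965 × 2371 = 22.87 ≈ 23.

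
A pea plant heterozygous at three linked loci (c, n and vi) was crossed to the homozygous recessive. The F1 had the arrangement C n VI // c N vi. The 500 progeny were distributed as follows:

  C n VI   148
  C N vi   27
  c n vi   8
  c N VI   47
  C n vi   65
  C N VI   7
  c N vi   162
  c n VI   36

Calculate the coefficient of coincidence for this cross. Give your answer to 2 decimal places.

0.76

The two rarest classes, C N VI and c n vi, are the double crossovers. Comparing them with the parentals, only the n allele has switched, so n is the middle locus and the order is vi – n – c.
vi–n: (112 + 15)/500 = 0.2540; n–c: (63 + 15)/500 = 0.1560.
Expected DCO frequency = 0.2540 × 0.1560 ≈ 0.03962; observed = 15/500 ≈ 0.03000.
Coefficient of coincidence = 0.03000/0.03962 ≈ 0.76.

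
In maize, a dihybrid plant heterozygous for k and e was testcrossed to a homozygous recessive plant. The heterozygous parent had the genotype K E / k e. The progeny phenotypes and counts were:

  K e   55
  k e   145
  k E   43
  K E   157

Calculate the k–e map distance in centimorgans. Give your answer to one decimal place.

The recombinant classes are K e and k E: 55 + 43 = 98.
Recombination frequency = 98/400 = 0.2450 ≈ 24.5%, i.e. 24.5 centimorgans.

24.5 centimorgans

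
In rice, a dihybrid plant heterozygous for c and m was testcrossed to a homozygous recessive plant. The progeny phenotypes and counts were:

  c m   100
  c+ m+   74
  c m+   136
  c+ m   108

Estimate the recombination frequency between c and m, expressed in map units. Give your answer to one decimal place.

41.6 map units

The two most frequent classes, c+ m (108) and c m+ (136), are the parental types, so the F1 was c+ m / c m+.
The recombinant classes are c+ m+ and c m: 74 + 100 = 174.
Recombination frequency = 174/418 = 0.4163 ≈ 41.6%, i.e. 41.6 map units.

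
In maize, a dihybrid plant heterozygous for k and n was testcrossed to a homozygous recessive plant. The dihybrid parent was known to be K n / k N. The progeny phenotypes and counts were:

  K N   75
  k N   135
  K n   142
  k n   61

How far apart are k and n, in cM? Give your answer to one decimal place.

The recombinant classes are K N and k n: 75 + 61 = 136.
Recombination frequency = 136/413 = 0.3293 ≈ 32.9%, i.e. 32.9 cM.

32.9 cM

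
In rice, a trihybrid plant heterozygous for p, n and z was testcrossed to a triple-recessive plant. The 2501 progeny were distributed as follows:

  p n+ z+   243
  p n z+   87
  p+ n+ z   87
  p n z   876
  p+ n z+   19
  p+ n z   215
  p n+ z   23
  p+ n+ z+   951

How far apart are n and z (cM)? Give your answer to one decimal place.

The two most frequent reciprocal classes, p n z and p+ n+ z+, are the parental types, so the F1 was p n z / p+ n+ z+.
The two rarest classes, p n+ z and p+ n z+, are the double crossovers. Comparing them with the parentals, only the n allele has switched, so n is the middle locus and the order is p – n – z.
Crossovers in the n–z interval produce the single-crossover classes p n z+ and p+ n+ z (87 + 87 = 174) plus the double crossovers (42).
RF(n–z) = (174 + 42) / 2501 = 216/2501 = 0.0864 → 8.6 cM.

8.6 cM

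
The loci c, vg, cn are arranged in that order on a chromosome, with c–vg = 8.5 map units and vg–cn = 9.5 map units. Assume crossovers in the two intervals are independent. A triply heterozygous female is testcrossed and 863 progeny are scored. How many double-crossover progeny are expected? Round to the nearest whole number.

Map distances give recombination frequencies of 0.085 and 0.095 for the two intervals.
With no interference, expected double-crossover frequency = 0.085 × 0.095 = 0.00808.
Expected number = 0.00808 × 863 = 6.97 ≈ 7.

7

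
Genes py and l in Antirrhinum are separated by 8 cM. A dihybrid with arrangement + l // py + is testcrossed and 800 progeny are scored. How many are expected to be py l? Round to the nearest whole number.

A map distance of 8 cM corresponds to a recombination frequency of 0.080.
The F1 is + l / py +, so py l is a recombinant gamete class with expected frequency r/2 = 0.080/2 = 0.0400.
Expected number = 0.0400 × 800 = 32.00 ≈ 32.

32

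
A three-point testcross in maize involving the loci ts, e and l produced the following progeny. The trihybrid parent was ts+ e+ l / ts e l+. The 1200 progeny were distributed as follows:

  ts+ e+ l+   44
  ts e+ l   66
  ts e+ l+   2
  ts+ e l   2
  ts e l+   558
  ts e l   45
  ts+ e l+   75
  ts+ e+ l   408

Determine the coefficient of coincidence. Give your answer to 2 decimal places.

The two rarest classes, ts+ e l and ts e+ l+, are the double crossovers. Comparing them with the parentals, only the e allele has switched, so e is the middle locus and the order is ts – e – l.
ts–e: (141 + 4)/1200 = 0.1208; e–l: (89 + 4)/1200 = 0.0775.
Expected DCO frequency = 0.1208 × 0.0775 ≈ 0.00936; observed = 4/1200 ≈ 0.00333.
Coefficient of coincidence = 0.00333/0.00936 ≈ 0.36.

0.36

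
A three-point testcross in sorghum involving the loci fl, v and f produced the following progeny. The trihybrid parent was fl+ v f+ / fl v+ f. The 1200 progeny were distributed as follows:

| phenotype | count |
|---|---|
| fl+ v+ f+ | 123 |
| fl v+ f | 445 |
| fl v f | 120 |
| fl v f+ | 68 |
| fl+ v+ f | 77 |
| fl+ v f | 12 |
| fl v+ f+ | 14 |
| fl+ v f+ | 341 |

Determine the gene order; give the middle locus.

f

The two rarest classes, fl+ v f and fl v+ f+, are the double crossovers. Comparing them with the parentals, only the f allele has switched, so f is the middle locus and the order is fl – f – v.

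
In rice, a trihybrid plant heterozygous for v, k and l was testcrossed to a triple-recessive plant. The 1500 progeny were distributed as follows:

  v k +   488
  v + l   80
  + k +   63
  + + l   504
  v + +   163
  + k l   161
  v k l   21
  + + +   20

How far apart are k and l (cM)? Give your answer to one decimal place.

The two most frequent reciprocal classes, + + l and v k +, are the parental types, so the F1 was + + l / v k +.
The two rarest classes, + + + and v k l, are the double crossovers. Comparing them with the parentals, only the l allele has switched, so l is the middle locus and the order is v – l – k.
Crossovers in the l–k interval produce the single-crossover classes + k l and v + + (161 + 163 = 324) plus the double crossovers (41).
RF(l–k) = (324 + 41) / 1500 = 365/1500 = 0.2433 → 24.3 cM.

24.3 cM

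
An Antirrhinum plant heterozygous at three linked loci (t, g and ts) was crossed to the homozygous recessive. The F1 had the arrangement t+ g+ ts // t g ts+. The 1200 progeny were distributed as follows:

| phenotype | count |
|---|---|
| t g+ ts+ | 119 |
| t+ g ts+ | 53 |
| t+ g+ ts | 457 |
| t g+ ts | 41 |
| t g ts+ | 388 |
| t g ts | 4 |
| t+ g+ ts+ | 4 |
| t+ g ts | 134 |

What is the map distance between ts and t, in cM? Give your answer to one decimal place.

The two rarest classes, t+ g+ ts+ and t g ts, are the double crossovers. Comparing them with the parentals, only the ts allele has switched, so ts is the middle locus and the order is g – ts – t.
Crossovers in the ts–t interval produce the single-crossover classes t g+ ts and t+ g ts+ (41 + 53 = 94) plus the double crossovers (8).
RF(ts–t) = (94 + 8) / 1200 = 102/1200 = 0.0850 → 8.5 cM.

8.5 cM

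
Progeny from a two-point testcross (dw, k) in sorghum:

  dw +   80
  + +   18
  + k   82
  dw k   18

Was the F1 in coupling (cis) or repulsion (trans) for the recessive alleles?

The two most frequent classes are + k (82) and dw + (80); these are the parental (non-recombinant) types.
So the F1 carried + k on one chromosome and dw + on the other — the recessive alleles are on opposite chromosomes (trans / repulsion).

trans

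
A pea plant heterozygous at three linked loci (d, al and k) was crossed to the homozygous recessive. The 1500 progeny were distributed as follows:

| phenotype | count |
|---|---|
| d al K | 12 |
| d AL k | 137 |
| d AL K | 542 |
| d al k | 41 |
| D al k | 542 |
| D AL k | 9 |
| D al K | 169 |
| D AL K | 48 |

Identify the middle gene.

The two most frequent reciprocal classes, d AL K and D al k, are the parental types, so the F1 was d AL K / D al k.
The two rarest classes, d al K and D AL k, are the double crossovers. Comparing them with the parentals, only the al allele has switched, so al is the middle locus and the order is k – al – d.

al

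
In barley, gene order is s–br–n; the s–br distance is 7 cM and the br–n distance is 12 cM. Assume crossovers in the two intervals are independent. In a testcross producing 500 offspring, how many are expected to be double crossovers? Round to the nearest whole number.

Map distances give recombination frequencies of 0.070 and 0.120 for the two intervals.
With no interference, expected double-crossover frequency = 0.070 × 0.120 = 0.00840.
Expected number = 0.00840 × 500 = 4.20 ≈ 4.

4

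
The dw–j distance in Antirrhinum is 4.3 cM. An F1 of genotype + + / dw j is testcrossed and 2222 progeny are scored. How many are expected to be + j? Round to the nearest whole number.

48

A map distance of 4.3 cM corresponds to a recombination frequency of 0.043.
The F1 is + + / dw j, so + j is a recombinant gamete class with expected frequency r/2 = 0.043/2 = 0.0215.
Expected number = 0.0215 × 2222 = 47.77 ≈ 48.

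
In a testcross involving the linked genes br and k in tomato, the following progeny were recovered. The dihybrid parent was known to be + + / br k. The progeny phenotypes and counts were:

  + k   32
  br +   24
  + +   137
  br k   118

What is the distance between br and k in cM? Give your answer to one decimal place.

The recombinant classes are + k and br +: 32 + 24 = 56.
Recombination frequency = 56/311 = 0.1801 ≈ 18.0%, i.e. 18.0 cM.

18.0 cM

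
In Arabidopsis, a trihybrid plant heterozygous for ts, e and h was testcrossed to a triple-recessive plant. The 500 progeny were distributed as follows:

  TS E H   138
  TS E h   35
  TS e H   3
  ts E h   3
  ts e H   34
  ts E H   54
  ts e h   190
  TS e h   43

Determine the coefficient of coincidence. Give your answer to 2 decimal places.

0.39

The two most frequent reciprocal classes, ts e h and TS E H, are the parental types, so the F1 was ts e h / TS E H.
The two rarest classes, ts E h and TS e H, are the double crossovers. Comparing them with the parentals, only the e allele has switched, so e is the middle locus and the order is ts – e – h.
ts–e: (97 + 6)/500 = 0.2060; e–h: (69 + 6)/500 = 0.1500.
Expected DCO frequency = 0.2060 × 0.1500 ≈ 0.03090; observed = 6/500 ≈ 0.01200.
Coefficient of coincidence = 0.01200/0.03090 ≈ 0.39.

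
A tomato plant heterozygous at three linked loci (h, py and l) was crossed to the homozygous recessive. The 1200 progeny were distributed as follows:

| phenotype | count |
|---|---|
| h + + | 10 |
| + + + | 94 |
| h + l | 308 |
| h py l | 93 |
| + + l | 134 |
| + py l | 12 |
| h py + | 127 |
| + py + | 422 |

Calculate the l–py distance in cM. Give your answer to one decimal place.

The two most frequent reciprocal classes, + py + and h + l, are the parental types, so the F1 was + py + / h + l.
The two rarest classes, + py l and h + +, are the double crossovers. Comparing them with the parentals, only the l allele has switched, so l is the middle locus and the order is h – l – py.
Crossovers in the l–py interval produce the single-crossover classes + + + and h py l (94 + 93 = 187) plus the double crossovers (22).
RF(l–py) = (187 + 22) / 1200 = 209/1200 = 0.1742 → 17.4 cM.

17.4 cM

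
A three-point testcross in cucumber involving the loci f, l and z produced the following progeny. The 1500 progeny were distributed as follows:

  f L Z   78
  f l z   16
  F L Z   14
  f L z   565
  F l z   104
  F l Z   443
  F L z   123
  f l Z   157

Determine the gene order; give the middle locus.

The two most frequent reciprocal classes, f L z and F l Z, are the parental types, so the F1 was f L z / F l Z.
The two rarest classes, f l z and F L Z, are the double crossovers. Comparing them with the parentals, only the l allele has switched, so l is the middle locus and the order is z – l – f.

l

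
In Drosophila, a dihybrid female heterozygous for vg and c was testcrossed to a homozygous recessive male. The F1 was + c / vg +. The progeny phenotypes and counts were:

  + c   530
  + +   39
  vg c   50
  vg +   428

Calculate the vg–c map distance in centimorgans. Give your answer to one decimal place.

8.5 centimorgans

The recombinant classes are + + and vg c: 39 + 50 = 89.
Recombination frequency = 89/1047 = 0.0850 ≈ 8.5%, i.e. 8.5 centimorgans.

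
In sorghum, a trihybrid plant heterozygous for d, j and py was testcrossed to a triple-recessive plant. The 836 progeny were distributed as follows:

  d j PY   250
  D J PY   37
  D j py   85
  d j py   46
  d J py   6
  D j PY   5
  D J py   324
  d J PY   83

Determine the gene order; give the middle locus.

The two most frequent reciprocal classes, d j PY and D J py, are the parental types, so the F1 was d j PY / D J py.
The two rarest classes, D j PY and d J py, are the double crossovers. Comparing them with the parentals, only the d allele has switched, so d is the middle locus and the order is j – d – py.

d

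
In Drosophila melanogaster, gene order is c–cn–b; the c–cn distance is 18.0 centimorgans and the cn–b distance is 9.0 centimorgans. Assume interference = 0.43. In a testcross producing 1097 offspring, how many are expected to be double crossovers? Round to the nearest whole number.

10

Map distances give recombination frequencies of 0.180 and 0.090 for the two intervals.
With interference 0.43 (so coincidence = 0.57), expected double-crossover frequency = 0.180 × 0.090 × 0.57 = 0.00923.
Expected number = 0.00923 × 1097 = 10.13 ≈ 10.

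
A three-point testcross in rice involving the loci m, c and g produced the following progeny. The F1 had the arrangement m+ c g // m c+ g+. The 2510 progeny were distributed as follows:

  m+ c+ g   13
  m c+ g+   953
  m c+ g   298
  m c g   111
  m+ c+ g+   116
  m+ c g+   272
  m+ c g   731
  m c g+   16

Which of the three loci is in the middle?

The two rarest classes, m+ c+ g and m c g+, are the double crossovers. Comparing them with the parentals, only the c allele has switched, so c is the middle locus and the order is m – c – g.

c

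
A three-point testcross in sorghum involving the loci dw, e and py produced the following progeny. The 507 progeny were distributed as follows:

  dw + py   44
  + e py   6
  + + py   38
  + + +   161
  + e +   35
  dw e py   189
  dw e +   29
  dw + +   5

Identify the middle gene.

The two most frequent reciprocal classes, + + + and dw e py, are the parental types, so the F1 was + + + / dw e py.
The two rarest classes, dw + + and + e py, are the double crossovers. Comparing them with the parentals, only the dw allele has switched, so dw is the middle locus and the order is e – dw – py.

dw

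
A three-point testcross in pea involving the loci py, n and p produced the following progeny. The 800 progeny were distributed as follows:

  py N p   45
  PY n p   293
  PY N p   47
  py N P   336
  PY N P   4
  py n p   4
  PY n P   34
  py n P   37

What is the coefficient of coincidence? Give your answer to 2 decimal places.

The two most frequent reciprocal classes, PY n p and py N P, are the parental types, so the F1 was PY n p / py N P.
The two rarest classes, py n p and PY N P, are the double crossovers. Comparing them with the parentals, only the py allele has switched, so py is the middle locus and the order is n – py – p.
n–py: (84 + 8)/800 = 0.1150; py–p: (79 + 8)/800 = 0.1087.
Expected DCO frequency = 0.1150 × 0.1087 ≈ 0.01250; observed = 8/800 ≈ 0.01000.
Coefficient of coincidence = 0.01000/0.01250 ≈ 0.80.

0.80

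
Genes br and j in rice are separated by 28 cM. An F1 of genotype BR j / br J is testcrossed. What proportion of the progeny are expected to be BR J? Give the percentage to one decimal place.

A map distance of 28 cM corresponds to a recombination frequency of 0.280.
The F1 is BR j / br J, so BR J is a recombinant gamete class with expected frequency r/2 = 0.280/2 = 0.1400.
That is 0.1400 = 14.0% of the progeny.

14.0%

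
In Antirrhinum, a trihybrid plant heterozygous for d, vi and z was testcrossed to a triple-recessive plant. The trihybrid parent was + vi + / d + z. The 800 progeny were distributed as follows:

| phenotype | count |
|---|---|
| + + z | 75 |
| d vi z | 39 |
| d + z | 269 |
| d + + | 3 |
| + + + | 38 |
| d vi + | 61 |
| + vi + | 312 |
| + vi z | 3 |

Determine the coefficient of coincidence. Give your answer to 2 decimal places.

The two rarest classes, + vi z and d + +, are the double crossovers. Comparing them with the parentals, only the z allele has switched, so z is the middle locus and the order is vi – z – d.
vi–z: (77 + 6)/800 = 0.1037; z–d: (136 + 6)/800 = 0.1775.
Expected DCO frequency = 0.1037 × 0.1775 ≈ 0.01841; observed = 6/800 ≈ 0.00750.
Coefficient of coincidence = 0.00750/0.01841 ≈ 0.41.

0.41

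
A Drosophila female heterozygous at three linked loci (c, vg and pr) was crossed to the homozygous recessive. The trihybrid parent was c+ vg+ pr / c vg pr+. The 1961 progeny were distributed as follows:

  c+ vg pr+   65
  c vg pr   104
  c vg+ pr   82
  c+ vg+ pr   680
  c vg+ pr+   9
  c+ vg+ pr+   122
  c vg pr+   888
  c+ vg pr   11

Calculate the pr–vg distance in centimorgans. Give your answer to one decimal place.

12.5 centimorgans

The two rarest classes, c+ vg pr and c vg+ pr+, are the double crossovers. Comparing them with the parentals, only the vg allele has switched, so vg is the middle locus and the order is c – vg – pr.
Crossovers in the vg–pr interval produce the single-crossover classes c+ vg+ pr+ and c vg pr (122 + 104 = 226) plus the double crossovers (20).
RF(vg–pr) = (226 + 20) / 1961 = 246/1961 = 0.1254 → 12.5 centimorgans.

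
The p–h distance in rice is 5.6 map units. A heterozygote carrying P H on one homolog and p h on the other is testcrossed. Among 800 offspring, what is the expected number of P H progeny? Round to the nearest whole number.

A map distance of 5.6 map units corresponds to a recombination frequency of 0.056.
The F1 is P H / p h, so P H is a parental gamete class with expected frequency (1 − r)/2 = 0.944/2 = 0.4720.
Expected number = 0.4720 × 800 = 377.60 ≈ 378.

378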